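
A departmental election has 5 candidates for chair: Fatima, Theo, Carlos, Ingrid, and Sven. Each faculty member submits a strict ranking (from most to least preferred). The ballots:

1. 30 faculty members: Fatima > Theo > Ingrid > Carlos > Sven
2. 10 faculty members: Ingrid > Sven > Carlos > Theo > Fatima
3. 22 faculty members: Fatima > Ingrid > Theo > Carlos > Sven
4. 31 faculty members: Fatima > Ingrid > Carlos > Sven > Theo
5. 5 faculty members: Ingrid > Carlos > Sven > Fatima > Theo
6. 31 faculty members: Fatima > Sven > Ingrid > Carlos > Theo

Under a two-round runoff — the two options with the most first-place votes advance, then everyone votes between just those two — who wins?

Fatima

Round 1 first-place votes: Fatima 114, Theo 0, Carlos 0, Ingrid 15, Sven 0.
Fatima and Ingrid advance.
Runoff: Fatima is preferred to Ingrid by 114 voters; Ingrid by 15.
Fatima wins the runoff.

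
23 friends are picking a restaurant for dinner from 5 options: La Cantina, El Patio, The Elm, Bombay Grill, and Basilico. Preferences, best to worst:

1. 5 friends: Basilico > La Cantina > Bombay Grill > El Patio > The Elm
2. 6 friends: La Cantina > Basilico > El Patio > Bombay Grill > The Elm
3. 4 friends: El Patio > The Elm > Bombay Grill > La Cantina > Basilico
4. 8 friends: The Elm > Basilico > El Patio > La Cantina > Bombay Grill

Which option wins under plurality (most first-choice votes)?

First-place votes: La Cantina 6, El Patio 4, The Elm 8, Bombay Grill 0, Basilico 5.
The Elm has the most first-place votes.

The Elm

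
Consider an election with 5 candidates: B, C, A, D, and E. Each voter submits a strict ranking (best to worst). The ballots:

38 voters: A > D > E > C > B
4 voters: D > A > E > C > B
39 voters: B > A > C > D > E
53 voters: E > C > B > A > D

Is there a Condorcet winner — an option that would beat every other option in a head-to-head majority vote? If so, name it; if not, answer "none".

none

Checking pairwise contests:
C beats B 95–39.
A beats C 81–53.
B beats A 92–42.
B beats D 92–42.
A beats E 81–53.
Every option loses at least one head-to-head, so there is no Condorcet winner.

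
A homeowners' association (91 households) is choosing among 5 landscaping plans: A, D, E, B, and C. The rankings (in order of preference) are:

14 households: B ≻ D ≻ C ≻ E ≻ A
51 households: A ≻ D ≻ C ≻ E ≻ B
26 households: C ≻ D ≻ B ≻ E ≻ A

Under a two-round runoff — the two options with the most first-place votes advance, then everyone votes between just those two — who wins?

A

Round 1 first-place votes: A 51, D 0, E 0, B 14, C 26.
A and C advance.
Runoff: A is preferred to C by 51 voters; C by 40.
A wins the runoff.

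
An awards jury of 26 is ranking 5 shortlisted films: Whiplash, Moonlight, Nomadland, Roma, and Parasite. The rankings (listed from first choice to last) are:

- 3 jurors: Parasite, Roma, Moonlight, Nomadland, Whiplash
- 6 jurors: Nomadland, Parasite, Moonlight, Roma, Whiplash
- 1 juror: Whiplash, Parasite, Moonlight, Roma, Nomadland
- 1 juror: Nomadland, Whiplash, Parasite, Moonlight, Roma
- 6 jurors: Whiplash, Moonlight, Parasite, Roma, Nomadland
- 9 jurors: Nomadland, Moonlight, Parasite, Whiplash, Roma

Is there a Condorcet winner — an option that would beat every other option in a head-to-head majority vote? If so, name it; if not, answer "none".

Nomadland

Nomadland vs Whiplash: 19–7 for Nomadland.
Nomadland vs Moonlight: 16–10 for Nomadland.
Nomadland vs Roma: 16–10 for Nomadland.
Nomadland vs Parasite: 16–10 for Nomadland.
Nomadland beats every other option head-to-head.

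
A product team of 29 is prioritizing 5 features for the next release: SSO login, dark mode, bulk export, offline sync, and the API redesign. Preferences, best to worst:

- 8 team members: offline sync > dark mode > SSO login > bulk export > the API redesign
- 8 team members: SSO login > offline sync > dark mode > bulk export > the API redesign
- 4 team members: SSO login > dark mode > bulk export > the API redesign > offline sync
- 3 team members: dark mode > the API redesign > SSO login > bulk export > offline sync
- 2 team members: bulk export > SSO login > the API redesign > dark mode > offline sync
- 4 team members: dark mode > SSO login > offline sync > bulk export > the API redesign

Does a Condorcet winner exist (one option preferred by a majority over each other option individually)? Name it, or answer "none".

none

Checking pairwise contests:
dark mode beats SSO login 15–14.
offline sync beats dark mode 16–13.
SSO login beats bulk export 27–2.
SSO login beats offline sync 21–8.
SSO login beats the API redesign 26–3.
Every option loses at least one head-to-head, so there is no Condorcet winner.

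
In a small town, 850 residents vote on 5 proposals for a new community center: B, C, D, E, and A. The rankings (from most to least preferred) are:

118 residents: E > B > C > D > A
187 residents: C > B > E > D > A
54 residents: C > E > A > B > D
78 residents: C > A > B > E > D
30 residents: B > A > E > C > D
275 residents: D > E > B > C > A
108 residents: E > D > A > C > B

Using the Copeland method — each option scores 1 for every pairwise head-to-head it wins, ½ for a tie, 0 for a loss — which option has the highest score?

E

B: beats D and A; loses to C and E → score 2.
C: beats B, D, and A; loses to E → score 3.
D: beats A; loses to B, C, and E → score 1.
E: beats B, C, D, and A → score 4.
A: loses to B, C, D, and E → score 0.
E has the best pairwise record.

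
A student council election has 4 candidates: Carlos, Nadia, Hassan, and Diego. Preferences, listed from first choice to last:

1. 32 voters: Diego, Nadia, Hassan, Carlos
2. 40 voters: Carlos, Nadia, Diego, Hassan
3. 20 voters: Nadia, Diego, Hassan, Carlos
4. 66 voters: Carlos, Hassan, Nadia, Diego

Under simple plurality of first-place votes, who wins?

First-place votes: Carlos 106, Nadia 20, Hassan 0, Diego 32.
Carlos has the most first-place votes.

Carlos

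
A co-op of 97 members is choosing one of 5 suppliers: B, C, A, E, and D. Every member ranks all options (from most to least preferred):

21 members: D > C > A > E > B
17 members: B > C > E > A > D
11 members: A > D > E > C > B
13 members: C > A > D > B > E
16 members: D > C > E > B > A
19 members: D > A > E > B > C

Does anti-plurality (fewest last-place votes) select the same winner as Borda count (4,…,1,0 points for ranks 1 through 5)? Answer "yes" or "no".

Anti-plurality — last-place votes: B 32, C 19, A 16, E 13, D 17. Winner: E.
Borda — scores: B 116, C 225, A 199, E 147, D 283. Winner: D.
The two methods disagree.

no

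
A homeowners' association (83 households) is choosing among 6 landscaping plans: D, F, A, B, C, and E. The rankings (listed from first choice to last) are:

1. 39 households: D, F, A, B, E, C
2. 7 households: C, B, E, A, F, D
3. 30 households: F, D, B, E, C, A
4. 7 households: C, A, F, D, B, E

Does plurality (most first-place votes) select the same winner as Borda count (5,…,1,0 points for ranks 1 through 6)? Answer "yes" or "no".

no

Plurality — first-place votes: D 39, F 30, A 0, B 0, C 14, E 0. Winner: D.
Borda — scores: D 329, F 334, A 159, B 203, C 100, E 120. Winner: F.
The two methods disagree.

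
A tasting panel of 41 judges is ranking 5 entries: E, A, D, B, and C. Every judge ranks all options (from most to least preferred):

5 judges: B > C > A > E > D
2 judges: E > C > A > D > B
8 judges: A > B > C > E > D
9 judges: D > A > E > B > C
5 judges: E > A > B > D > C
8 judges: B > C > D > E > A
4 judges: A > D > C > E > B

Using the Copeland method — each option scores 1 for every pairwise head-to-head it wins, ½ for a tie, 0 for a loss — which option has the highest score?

A

E: loses to A, D, B, and C → score 0.
A: beats E, D, B, and C → score 4.
D: beats E; loses to A, B, and C → score 1.
B: beats E, D, and C; loses to A → score 3.
C: beats E and D; loses to A and B → score 2.
A has the best pairwise record.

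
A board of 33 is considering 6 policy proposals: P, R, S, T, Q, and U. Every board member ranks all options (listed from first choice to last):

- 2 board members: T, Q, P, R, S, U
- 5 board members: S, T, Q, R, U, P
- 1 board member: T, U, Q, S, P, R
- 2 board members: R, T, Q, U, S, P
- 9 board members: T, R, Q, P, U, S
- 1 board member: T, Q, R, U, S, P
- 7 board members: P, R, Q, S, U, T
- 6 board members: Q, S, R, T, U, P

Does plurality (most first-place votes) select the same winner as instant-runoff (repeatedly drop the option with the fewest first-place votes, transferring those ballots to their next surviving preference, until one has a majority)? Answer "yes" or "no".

yes

Plurality — first-place votes: P 7, R 2, S 5, T 13, Q 6, U 0. Winner: T.
Instant-runoff — R1 P 7, R 2, S 5, T 13, Q 6, U 0 (U out); R2 P 7, R 2, S 5, T 13, Q 6 (R out); R3 P 7, S 5, T 15, Q 6 (S out); R4 P 7, T 20, Q 6 (T winner). Winner: T.
The two methods agree.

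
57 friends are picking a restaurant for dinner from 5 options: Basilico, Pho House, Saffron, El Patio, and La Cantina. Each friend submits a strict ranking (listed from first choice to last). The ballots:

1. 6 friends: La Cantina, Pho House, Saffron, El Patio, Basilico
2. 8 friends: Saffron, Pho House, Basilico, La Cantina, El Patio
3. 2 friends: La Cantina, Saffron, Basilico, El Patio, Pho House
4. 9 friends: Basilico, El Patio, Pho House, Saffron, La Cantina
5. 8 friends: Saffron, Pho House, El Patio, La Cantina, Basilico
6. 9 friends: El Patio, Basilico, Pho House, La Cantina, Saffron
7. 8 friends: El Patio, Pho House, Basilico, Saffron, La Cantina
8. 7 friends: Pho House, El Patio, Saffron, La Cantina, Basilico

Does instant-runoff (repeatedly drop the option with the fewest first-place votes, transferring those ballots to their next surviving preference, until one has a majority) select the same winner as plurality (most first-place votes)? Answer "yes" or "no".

yes

Instant-runoff — R1 Basilico 9, Pho House 7, Saffron 16, El Patio 17, La Cantina 8 (Pho House out); R2 Basilico 9, Saffron 16, El Patio 24, La Cantina 8 (La Cantina out); R3 Basilico 9, Saffron 24, El Patio 24 (Basilico out); R4 Saffron 24, El Patio 33 (El Patio winner). Winner: El Patio.
Plurality — first-place votes: Basilico 9, Pho House 7, Saffron 16, El Patio 17, La Cantina 8. Winner: El Patio.
The two methods agree.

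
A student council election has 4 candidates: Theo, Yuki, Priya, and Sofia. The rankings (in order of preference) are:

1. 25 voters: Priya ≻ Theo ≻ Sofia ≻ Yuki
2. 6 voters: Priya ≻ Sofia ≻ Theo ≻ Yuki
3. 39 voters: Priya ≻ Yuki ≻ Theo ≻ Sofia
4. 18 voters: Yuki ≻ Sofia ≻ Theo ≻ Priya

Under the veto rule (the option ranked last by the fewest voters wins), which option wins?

Last-place votes: Theo 0, Yuki 31, Priya 18, Sofia 39.
Theo is ranked last by the fewest voters, so Theo wins.

Theo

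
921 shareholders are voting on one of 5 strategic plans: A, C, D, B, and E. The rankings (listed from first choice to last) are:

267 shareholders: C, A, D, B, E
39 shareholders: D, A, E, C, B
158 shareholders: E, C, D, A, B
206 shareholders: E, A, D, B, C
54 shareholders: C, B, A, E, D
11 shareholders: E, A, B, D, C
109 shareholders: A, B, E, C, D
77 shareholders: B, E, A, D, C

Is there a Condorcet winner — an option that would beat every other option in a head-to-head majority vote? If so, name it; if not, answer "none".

Checking pairwise contests:
C beats A 479–442.
E beats C 600–321.
A beats D 724–197.
A beats B 790–131.
A beats E 469–452.
Every option loses at least one head-to-head, so there is no Condorcet winner.

none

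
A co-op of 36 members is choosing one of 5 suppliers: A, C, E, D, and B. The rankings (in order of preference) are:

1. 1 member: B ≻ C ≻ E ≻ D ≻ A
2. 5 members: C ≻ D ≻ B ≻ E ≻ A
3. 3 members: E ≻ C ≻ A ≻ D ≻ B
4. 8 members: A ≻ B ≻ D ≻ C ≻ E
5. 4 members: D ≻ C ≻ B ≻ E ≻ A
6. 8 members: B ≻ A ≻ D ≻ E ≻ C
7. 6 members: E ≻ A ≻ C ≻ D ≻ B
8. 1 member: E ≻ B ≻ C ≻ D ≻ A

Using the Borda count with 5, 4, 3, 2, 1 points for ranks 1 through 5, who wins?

A: 1·1 + 5·1 + 3·3 + 8·5 + 4·1 + 8·4 + 6·4 + 1·1 = 116
C: 1·4 + 5·5 + 3·4 + 8·2 + 4·4 + 8·1 + 6·3 + 1·3 = 102
E: 1·3 + 5·2 + 3·5 + 8·1 + 4·2 + 8·2 + 6·5 + 1·5 = 95
D: 1·2 + 5·4 + 3·2 + 8·3 + 4·5 + 8·3 + 6·2 + 1·2 = 110
B: 1·5 + 5·3 + 3·1 + 8·4 + 4·3 + 8·5 + 6·1 + 1·4 = 117
B has the highest Borda score (117).

B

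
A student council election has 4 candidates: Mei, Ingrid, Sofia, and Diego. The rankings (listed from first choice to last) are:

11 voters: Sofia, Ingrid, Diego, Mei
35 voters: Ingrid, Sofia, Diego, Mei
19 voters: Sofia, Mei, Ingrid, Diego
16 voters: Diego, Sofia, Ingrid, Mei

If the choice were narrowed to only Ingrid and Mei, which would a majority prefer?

Voters preferring Ingrid to Mei: 62; preferring Mei to Ingrid: 19.
Ingrid wins the head-to-head.

Ingrid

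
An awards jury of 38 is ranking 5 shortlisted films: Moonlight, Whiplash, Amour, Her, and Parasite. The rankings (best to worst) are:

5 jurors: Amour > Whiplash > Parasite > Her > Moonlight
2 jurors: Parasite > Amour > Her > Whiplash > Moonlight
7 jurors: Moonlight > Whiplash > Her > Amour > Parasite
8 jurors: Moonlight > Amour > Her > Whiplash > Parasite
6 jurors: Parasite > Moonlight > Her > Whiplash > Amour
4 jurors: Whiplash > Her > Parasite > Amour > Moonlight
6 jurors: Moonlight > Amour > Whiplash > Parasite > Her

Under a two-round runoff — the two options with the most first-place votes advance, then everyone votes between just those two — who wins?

Moonlight

Round 1 first-place votes: Moonlight 21, Whiplash 4, Amour 5, Her 0, Parasite 8.
Moonlight and Parasite advance.
Runoff: Moonlight is preferred to Parasite by 21 voters; Parasite by 17.
Moonlight wins the runoff.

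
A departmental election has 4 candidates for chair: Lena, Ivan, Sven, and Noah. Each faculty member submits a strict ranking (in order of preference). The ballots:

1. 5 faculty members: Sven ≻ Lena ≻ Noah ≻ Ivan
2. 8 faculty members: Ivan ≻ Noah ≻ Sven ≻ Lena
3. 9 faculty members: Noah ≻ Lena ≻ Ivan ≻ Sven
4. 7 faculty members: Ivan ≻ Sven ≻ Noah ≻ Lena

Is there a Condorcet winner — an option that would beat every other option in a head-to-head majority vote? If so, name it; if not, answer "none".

Ivan

Ivan vs Lena: 15–14 for Ivan.
Ivan vs Sven: 24–5 for Ivan.
Ivan vs Noah: 15–14 for Ivan.
Ivan beats every other option head-to-head.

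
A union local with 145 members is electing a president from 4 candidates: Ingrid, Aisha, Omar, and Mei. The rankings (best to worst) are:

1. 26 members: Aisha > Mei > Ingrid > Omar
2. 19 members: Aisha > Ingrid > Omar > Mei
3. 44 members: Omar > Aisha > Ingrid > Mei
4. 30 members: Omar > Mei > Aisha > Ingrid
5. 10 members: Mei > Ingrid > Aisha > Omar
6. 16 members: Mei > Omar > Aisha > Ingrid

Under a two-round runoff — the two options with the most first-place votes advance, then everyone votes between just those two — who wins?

Round 1 first-place votes: Ingrid 0, Aisha 45, Omar 74, Mei 26.
Omar and Aisha advance.
Runoff: Omar is preferred to Aisha by 90 voters; Aisha by 55.
Omar wins the runoff.

Omar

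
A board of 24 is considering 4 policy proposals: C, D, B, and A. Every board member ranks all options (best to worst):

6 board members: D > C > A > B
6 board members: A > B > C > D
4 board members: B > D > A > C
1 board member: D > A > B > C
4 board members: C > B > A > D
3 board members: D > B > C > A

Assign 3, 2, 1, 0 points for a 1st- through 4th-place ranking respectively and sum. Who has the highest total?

B

C: 6·2 + 6·1 + 4·0 + 1·0 + 4·3 + 3·1 = 33
D: 6·3 + 6·0 + 4·2 + 1·3 + 4·0 + 3·3 = 38
B: 6·0 + 6·2 + 4·3 + 1·1 + 4·2 + 3·2 = 39
A: 6·1 + 6·3 + 4·1 + 1·2 + 4·1 + 3·0 = 34
B has the highest Borda score (39).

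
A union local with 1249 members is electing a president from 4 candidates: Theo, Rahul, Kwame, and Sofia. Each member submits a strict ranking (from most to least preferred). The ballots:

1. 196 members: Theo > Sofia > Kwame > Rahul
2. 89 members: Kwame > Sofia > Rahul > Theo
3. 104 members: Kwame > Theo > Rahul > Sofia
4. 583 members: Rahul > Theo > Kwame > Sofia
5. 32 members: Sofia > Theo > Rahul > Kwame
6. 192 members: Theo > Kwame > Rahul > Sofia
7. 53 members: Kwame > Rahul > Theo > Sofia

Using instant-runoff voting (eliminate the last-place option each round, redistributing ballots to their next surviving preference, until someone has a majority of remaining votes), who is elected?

Round 1: Theo 388, Rahul 583, Kwame 246, Sofia 32. Eliminate Sofia.
Round 2: Theo 420, Rahul 583, Kwame 246. Eliminate Kwame.
Round 3: Theo 524, Rahul 725. Rahul has a majority.

Rahul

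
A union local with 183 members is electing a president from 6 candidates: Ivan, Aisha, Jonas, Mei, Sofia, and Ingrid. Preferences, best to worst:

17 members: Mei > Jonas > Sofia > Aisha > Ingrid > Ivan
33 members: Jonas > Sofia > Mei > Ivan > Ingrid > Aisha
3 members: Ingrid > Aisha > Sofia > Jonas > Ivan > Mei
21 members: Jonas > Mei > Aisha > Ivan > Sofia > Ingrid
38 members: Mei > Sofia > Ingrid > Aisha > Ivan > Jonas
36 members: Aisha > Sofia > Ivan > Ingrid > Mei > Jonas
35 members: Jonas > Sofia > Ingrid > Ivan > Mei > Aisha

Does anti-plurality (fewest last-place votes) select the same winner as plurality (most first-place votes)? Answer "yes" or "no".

Anti-plurality — last-place votes: Ivan 17, Aisha 68, Jonas 74, Mei 3, Sofia 0, Ingrid 21. Winner: Sofia.
Plurality — first-place votes: Ivan 0, Aisha 36, Jonas 89, Mei 55, Sofia 0, Ingrid 3. Winner: Jonas.
The two methods disagree.

no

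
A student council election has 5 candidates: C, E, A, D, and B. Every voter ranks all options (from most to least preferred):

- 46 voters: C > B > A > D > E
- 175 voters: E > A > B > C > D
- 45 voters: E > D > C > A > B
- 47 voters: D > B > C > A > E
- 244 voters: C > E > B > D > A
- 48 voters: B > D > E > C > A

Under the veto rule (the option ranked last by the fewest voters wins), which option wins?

Last-place votes: C 0, E 93, A 292, D 175, B 45.
C is ranked last by the fewest voters, so C wins.

C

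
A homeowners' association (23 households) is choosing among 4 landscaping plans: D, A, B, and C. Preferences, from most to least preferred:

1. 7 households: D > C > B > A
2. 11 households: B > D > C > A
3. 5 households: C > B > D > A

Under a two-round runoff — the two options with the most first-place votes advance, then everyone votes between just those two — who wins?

Round 1 first-place votes: D 7, A 0, B 11, C 5.
B and D advance.
Runoff: B is preferred to D by 16 voters; D by 7.
B wins the runoff.

B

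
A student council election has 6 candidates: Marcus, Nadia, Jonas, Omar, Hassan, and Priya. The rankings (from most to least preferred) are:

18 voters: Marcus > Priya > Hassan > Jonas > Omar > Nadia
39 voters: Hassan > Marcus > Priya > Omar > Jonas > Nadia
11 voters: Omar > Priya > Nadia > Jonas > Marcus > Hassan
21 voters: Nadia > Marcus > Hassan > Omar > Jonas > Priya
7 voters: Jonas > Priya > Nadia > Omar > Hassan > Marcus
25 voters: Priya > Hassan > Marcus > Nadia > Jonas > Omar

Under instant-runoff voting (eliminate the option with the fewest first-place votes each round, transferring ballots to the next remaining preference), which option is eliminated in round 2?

Omar

Round 1: Marcus 18, Nadia 21, Jonas 7, Omar 11, Hassan 39, Priya 25. Eliminate Jonas.
Round 2: Marcus 18, Nadia 21, Omar 11, Hassan 39, Priya 32. Eliminate Omar.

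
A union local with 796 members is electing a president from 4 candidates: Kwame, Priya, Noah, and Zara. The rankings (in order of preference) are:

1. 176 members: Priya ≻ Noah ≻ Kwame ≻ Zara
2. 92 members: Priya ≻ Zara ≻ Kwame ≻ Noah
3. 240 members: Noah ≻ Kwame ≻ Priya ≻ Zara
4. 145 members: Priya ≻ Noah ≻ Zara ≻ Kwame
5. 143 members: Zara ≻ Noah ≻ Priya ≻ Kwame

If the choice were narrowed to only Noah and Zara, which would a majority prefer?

Voters preferring Noah to Zara: 561; preferring Zara to Noah: 235.
Noah wins the head-to-head.

Noah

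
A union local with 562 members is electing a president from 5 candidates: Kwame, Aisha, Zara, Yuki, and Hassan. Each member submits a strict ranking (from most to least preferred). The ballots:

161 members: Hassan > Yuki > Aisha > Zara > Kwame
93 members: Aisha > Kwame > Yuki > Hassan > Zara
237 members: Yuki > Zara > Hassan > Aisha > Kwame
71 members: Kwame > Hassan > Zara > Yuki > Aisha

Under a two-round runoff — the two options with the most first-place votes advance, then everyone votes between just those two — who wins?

Round 1 first-place votes: Kwame 71, Aisha 93, Zara 0, Yuki 237, Hassan 161.
Yuki and Hassan advance.
Runoff: Yuki is preferred to Hassan by 330 voters; Hassan by 232.
Yuki wins the runoff.

Yuki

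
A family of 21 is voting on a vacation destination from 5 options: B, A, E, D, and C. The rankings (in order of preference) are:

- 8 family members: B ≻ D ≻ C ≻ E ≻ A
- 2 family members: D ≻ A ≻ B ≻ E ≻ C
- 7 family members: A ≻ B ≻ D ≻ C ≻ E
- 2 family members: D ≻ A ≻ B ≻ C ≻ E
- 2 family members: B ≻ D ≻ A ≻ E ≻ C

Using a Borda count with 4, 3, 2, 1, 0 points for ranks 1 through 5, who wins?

B

B: 8·4 + 2·2 + 7·3 + 2·2 + 2·4 = 69
A: 8·0 + 2·3 + 7·4 + 2·3 + 2·2 = 44
E: 8·1 + 2·1 + 7·0 + 2·0 + 2·1 = 12
D: 8·3 + 2·4 + 7·2 + 2·4 + 2·3 = 60
C: 8·2 + 2·0 + 7·1 + 2·1 + 2·0 = 25
B has the highest Borda score (69).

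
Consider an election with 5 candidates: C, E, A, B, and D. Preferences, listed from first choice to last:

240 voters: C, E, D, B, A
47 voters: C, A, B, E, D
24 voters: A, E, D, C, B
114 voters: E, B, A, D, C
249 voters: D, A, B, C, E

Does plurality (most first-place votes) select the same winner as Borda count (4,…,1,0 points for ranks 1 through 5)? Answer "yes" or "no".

Plurality — first-place votes: C 287, E 114, A 24, B 0, D 249. Winner: C.
Borda — scores: C 1421, E 1295, A 1212, B 1174, D 1638. Winner: D.
The two methods disagree.

no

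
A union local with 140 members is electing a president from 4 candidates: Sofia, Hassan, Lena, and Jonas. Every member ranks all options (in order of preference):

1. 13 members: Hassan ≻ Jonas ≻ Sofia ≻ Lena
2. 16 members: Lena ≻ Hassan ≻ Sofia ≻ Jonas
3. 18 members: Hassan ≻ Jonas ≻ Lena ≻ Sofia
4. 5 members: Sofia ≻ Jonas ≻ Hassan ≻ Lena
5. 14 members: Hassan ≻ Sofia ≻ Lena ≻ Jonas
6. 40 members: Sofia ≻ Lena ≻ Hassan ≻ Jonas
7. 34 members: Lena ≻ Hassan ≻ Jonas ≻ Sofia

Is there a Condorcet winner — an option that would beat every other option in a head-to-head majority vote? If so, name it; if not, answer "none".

Checking pairwise contests:
Hassan beats Sofia 95–45.
Lena beats Hassan 90–50.
Sofia beats Lena 72–68.
Sofia beats Jonas 75–65.
Every option loses at least one head-to-head, so there is no Condorcet winner.

none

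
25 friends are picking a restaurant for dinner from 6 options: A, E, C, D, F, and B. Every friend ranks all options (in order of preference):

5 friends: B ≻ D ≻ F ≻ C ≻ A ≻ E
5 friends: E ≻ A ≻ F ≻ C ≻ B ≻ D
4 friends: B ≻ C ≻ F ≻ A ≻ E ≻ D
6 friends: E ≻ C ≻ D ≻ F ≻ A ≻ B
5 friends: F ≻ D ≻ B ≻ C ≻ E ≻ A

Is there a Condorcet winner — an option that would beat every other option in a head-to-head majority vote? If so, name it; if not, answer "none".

F vs A: 20–5 for F.
F vs E: 14–11 for F.
F vs C: 15–10 for F.
F vs D: 14–11 for F.
F vs B: 16–9 for F.
F beats every other option head-to-head.

F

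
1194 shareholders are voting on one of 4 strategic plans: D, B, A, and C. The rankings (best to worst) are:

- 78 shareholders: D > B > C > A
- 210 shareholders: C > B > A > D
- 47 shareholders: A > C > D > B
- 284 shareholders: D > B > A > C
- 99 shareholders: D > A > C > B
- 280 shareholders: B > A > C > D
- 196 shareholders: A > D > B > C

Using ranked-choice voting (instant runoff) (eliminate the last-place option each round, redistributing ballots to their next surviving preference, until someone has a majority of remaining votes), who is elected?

Round 1: D 461, B 280, A 243, C 210. Eliminate C.
Round 2: D 461, B 490, A 243. Eliminate A.
Round 3: D 704, B 490. D has a majority.

D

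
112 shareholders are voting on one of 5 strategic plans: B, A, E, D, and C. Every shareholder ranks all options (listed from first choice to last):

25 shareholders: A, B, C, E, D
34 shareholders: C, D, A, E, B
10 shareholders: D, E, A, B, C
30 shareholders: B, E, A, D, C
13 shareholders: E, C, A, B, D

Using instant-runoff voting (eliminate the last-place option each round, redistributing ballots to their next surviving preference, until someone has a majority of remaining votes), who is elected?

Round 1: B 30, A 25, E 13, D 10, C 34. Eliminate D.
Round 2: B 30, A 25, E 23, C 34. Eliminate E.
Round 3: B 30, A 35, C 47. Eliminate B.
Round 4: A 65, C 47. A has a majority.

A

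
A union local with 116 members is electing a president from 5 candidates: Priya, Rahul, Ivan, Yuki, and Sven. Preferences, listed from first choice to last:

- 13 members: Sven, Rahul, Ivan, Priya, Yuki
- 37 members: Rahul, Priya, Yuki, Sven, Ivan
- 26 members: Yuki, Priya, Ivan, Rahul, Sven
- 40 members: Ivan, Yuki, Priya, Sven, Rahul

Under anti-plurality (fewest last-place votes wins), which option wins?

Last-place votes: Priya 0, Rahul 40, Ivan 37, Yuki 13, Sven 26.
Priya is ranked last by the fewest voters, so Priya wins.

Priya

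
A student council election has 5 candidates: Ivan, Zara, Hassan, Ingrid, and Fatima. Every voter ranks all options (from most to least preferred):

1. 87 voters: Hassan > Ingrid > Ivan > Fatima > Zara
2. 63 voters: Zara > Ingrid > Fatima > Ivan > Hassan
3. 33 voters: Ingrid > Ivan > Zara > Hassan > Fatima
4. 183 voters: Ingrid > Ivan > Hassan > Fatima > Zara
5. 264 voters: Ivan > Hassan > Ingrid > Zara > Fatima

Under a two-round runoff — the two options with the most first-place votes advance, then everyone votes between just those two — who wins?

Round 1 first-place votes: Ivan 264, Zara 63, Hassan 87, Ingrid 216, Fatima 0.
Ivan and Ingrid advance.
Runoff: Ivan is preferred to Ingrid by 264 voters; Ingrid by 366.
Ingrid wins the runoff.

Ingrid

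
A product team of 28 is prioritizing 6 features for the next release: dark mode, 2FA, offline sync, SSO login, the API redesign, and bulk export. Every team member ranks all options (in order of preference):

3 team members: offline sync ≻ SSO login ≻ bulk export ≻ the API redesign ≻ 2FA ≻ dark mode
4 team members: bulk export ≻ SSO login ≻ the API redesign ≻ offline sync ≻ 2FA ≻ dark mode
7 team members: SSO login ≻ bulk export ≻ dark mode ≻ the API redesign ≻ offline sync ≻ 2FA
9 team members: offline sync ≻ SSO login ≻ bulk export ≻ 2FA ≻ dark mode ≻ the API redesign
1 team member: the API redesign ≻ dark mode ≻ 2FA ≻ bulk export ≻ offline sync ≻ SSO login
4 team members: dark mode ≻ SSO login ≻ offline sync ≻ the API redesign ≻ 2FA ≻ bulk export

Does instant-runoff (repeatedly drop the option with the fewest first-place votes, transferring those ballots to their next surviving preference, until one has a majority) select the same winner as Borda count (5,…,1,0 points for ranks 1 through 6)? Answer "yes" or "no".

Instant-runoff — R1 dark mode 4, 2FA 0, offline sync 12, SSO login 7, the API redesign 1, bulk export 4 (2FA out); R2 dark mode 4, offline sync 12, SSO login 7, the API redesign 1, bulk export 4 (the API redesign out); R3 dark mode 5, offline sync 12, SSO login 7, bulk export 4 (bulk export out); R4 dark mode 5, offline sync 12, SSO login 11 (dark mode out); R5 offline sync 13, SSO login 15 (SSO login winner). Winner: SSO login.
Borda — scores: dark mode 54, 2FA 32, offline sync 88, SSO login 115, the API redesign 45, bulk export 86. Winner: SSO login.
The two methods agree.

yes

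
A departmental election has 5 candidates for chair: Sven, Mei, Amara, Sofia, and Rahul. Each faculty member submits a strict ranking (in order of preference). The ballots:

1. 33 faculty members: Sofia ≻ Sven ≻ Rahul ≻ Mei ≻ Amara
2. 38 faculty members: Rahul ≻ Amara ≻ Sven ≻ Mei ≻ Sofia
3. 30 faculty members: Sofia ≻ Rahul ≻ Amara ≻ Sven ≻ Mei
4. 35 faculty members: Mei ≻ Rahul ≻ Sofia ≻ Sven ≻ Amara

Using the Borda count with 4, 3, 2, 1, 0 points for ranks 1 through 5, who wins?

Sven: 33·3 + 38·2 + 30·1 + 35·1 = 240
Mei: 33·1 + 38·1 + 30·0 + 35·4 = 211
Amara: 33·0 + 38·3 + 30·2 + 35·0 = 174
Sofia: 33·4 + 38·0 + 30·4 + 35·2 = 322
Rahul: 33·2 + 38·4 + 30·3 + 35·3 = 413
Rahul has the highest Borda score (413).

Rahul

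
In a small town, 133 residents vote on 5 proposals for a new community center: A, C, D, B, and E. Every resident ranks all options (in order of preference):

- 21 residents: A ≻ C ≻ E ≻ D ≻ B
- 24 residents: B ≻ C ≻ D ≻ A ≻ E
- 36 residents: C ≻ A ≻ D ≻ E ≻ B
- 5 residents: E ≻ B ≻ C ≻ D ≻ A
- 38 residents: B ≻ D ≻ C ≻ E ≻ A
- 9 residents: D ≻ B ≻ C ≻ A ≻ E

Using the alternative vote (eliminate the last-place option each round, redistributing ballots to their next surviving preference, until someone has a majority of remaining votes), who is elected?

B

Round 1: A 21, C 36, D 9, B 62, E 5. Eliminate E.
Round 2: A 21, C 36, D 9, B 67. B has a majority.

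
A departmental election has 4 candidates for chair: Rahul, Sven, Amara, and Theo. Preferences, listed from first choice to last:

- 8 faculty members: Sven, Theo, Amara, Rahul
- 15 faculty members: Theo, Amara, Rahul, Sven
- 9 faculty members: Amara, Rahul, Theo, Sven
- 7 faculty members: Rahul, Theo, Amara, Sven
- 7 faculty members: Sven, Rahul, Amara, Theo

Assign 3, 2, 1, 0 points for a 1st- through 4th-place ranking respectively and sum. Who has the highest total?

Theo

Rahul: 8·0 + 15·1 + 9·2 + 7·3 + 7·2 = 68
Sven: 8·3 + 15·0 + 9·0 + 7·0 + 7·3 = 45
Amara: 8·1 + 15·2 + 9·3 + 7·1 + 7·1 = 79
Theo: 8·2 + 15·3 + 9·1 + 7·2 + 7·0 = 84
Theo has the highest Borda score (84).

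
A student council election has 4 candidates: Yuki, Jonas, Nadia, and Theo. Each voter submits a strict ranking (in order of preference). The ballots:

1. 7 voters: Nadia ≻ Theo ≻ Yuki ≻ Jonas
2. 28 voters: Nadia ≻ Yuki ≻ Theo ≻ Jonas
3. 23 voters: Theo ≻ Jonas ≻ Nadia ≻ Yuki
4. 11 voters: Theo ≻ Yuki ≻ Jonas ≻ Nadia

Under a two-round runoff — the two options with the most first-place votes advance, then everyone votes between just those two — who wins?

Round 1 first-place votes: Yuki 0, Jonas 0, Nadia 35, Theo 34.
Nadia and Theo advance.
Runoff: Nadia is preferred to Theo by 35 voters; Theo by 34.
Nadia wins the runoff.

Nadia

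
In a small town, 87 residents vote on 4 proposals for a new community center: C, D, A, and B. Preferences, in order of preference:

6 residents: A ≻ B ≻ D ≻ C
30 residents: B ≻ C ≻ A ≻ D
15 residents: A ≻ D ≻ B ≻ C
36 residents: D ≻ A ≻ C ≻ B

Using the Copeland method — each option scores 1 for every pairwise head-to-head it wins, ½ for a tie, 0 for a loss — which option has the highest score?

A

C: loses to D, A, and B → score 0.
D: beats C and B; loses to A → score 2.
A: beats C, D, and B → score 3.
B: beats C; loses to D and A → score 1.
A has the best pairwise record.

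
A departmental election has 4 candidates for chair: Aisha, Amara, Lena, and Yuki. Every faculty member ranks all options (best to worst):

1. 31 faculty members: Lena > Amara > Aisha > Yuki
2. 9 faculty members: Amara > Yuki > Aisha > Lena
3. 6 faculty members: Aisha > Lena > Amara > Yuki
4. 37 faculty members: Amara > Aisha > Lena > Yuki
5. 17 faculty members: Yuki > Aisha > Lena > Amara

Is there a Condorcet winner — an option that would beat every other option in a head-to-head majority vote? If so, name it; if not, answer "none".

Checking pairwise contests:
Amara beats Aisha 77–23.
Lena beats Amara 54–46.
Aisha beats Lena 69–31.
Aisha beats Yuki 74–26.
Every option loses at least one head-to-head, so there is no Condorcet winner.

none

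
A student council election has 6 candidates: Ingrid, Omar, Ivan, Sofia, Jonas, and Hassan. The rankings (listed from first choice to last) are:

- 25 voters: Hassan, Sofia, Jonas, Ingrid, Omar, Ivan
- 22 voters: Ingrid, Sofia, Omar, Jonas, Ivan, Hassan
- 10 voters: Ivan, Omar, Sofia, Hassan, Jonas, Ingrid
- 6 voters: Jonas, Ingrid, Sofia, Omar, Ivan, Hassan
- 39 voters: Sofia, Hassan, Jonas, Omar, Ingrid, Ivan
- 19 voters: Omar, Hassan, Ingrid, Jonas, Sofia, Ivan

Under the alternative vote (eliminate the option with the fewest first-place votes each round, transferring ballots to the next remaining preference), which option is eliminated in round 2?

Round 1: Ingrid 22, Omar 19, Ivan 10, Sofia 39, Jonas 6, Hassan 25. Eliminate Jonas.
Round 2: Ingrid 28, Omar 19, Ivan 10, Sofia 39, Hassan 25. Eliminate Ivan.

Ivan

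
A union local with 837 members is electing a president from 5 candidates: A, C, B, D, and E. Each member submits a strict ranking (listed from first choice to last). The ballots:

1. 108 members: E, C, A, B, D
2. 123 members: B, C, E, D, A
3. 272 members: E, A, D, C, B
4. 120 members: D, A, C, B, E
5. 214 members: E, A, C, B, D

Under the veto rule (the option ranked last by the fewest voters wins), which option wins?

C

Last-place votes: A 123, C 0, B 272, D 322, E 120.
C is ranked last by the fewest voters, so C wins.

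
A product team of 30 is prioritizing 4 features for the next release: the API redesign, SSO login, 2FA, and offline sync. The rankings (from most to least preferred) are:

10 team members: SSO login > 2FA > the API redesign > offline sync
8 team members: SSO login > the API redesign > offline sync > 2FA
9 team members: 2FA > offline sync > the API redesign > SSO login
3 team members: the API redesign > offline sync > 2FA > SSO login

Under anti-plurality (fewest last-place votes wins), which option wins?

the API redesign

Last-place votes: the API redesign 0, SSO login 12, 2FA 8, offline sync 10.
the API redesign is ranked last by the fewest voters, so the API redesign wins.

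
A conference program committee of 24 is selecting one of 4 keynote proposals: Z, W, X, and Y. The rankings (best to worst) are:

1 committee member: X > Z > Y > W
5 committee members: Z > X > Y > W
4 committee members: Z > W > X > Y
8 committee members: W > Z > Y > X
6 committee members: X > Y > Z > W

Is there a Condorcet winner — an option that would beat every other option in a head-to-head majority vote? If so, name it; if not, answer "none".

Z

Z vs W: 16–8 for Z.
Z vs X: 17–7 for Z.
Z vs Y: 18–6 for Z.
Z beats every other option head-to-head.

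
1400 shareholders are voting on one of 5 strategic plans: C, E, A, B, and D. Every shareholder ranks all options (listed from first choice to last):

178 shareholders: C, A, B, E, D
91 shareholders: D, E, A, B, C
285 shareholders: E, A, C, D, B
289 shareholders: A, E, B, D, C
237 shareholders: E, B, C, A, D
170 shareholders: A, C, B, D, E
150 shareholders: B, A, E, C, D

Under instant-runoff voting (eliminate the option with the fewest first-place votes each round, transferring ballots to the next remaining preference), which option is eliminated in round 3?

C

Round 1: C 178, E 522, A 459, B 150, D 91. Eliminate D.
Round 2: C 178, E 613, A 459, B 150. Eliminate B.
Round 3: C 178, E 613, A 609. Eliminate C.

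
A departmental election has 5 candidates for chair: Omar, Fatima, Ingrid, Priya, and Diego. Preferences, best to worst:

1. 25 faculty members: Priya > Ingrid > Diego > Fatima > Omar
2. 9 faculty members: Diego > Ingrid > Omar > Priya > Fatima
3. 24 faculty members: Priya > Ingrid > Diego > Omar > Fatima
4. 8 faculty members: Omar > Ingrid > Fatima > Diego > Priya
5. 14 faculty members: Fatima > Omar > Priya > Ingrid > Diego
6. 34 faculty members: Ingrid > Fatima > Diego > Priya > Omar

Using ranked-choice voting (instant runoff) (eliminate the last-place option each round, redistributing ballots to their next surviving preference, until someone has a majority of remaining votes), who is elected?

Priya

Round 1: Omar 8, Fatima 14, Ingrid 34, Priya 49, Diego 9. Eliminate Omar.
Round 2: Fatima 14, Ingrid 42, Priya 49, Diego 9. Eliminate Diego.
Round 3: Fatima 14, Ingrid 51, Priya 49. Eliminate Fatima.
Round 4: Ingrid 51, Priya 63. Priya has a majority.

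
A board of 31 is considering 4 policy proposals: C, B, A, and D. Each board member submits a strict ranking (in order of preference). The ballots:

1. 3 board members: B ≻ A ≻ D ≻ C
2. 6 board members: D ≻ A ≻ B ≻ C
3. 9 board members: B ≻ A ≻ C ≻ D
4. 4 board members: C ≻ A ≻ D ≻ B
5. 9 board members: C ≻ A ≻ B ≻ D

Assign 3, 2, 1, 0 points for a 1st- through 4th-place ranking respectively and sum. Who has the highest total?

A

C: 3·0 + 6·0 + 9·1 + 4·3 + 9·3 = 48
B: 3·3 + 6·1 + 9·3 + 4·0 + 9·1 = 51
A: 3·2 + 6·2 + 9·2 + 4·2 + 9·2 = 62
D: 3·1 + 6·3 + 9·0 + 4·1 + 9·0 = 25
A has the highest Borda score (62).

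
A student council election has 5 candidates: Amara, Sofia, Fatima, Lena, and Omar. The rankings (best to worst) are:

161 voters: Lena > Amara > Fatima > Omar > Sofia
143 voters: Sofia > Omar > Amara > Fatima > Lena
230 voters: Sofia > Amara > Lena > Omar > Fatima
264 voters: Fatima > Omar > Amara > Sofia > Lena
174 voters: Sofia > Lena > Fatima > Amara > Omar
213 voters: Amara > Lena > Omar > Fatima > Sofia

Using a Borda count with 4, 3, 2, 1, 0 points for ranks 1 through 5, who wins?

Amara

Amara: 161·3 + 143·2 + 230·3 + 264·2 + 174·1 + 213·4 = 3013
Sofia: 161·0 + 143·4 + 230·4 + 264·1 + 174·4 + 213·0 = 2452
Fatima: 161·2 + 143·1 + 230·0 + 264·4 + 174·2 + 213·1 = 2082
Lena: 161·4 + 143·0 + 230·2 + 264·0 + 174·3 + 213·3 = 2265
Omar: 161·1 + 143·3 + 230·1 + 264·3 + 174·0 + 213·2 = 2038
Amara has the highest Borda score (3013).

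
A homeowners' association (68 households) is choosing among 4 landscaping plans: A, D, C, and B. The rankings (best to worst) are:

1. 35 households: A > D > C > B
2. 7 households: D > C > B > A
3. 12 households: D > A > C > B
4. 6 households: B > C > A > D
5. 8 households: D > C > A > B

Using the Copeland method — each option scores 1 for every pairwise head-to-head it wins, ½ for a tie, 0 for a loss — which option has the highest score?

A

A: beats D, C, and B → score 3.
D: beats C and B; loses to A → score 2.
C: beats B; loses to A and D → score 1.
B: loses to A, D, and C → score 0.
A has the best pairwise record.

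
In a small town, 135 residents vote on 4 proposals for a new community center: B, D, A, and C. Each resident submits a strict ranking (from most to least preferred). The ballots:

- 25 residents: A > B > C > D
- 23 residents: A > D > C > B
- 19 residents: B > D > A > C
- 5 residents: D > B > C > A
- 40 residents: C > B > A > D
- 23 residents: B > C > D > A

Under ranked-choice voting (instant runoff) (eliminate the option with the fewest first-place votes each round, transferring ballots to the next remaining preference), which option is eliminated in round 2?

Round 1: B 42, D 5, A 48, C 40. Eliminate D.
Round 2: B 47, A 48, C 40. Eliminate C.

C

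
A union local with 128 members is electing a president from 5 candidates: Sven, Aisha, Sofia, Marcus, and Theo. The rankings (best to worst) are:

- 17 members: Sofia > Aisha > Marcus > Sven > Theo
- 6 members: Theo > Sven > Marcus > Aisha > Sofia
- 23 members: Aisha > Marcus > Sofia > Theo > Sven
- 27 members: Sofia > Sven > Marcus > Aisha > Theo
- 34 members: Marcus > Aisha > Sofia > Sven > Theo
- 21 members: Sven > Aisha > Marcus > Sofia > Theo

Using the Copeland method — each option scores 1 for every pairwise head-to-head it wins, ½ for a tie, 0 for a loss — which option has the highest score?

Marcus

Sven: beats Theo; loses to Aisha, Sofia, and Marcus → score 1.
Aisha: beats Sven, Sofia, and Theo; loses to Marcus → score 3.
Sofia: beats Sven and Theo; loses to Aisha and Marcus → score 2.
Marcus: beats Sven, Aisha, Sofia, and Theo → score 4.
Theo: loses to Sven, Aisha, Sofia, and Marcus → score 0.
Marcus has the best pairwise record.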